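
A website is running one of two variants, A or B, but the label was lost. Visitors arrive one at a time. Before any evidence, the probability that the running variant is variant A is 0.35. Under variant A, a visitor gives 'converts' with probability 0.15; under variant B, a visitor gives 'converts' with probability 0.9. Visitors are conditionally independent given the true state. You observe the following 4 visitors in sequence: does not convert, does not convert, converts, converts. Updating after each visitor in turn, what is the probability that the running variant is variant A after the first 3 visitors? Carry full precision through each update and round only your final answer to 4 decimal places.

After 'does not convert': P(A) = 0.85·0.3500 / (0.85·0.3500 + 0.1·0.6500) ≈ 0.8207
After 'does not convert': P(A) = 0.85·0.8207 / (0.85·0.8207 + 0.1·0.1793) ≈ 0.9749
After 'converts': P(A) = 0.15·0.9749 / (0.15·0.9749 + 0.9·0.0251) ≈ 0.8664

0.8664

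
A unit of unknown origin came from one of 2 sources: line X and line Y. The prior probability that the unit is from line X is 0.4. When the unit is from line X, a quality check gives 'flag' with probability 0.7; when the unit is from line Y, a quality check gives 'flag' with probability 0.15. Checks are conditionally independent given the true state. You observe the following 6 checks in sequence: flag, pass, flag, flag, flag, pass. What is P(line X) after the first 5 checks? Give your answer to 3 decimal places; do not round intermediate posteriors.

After 'flag': P(line X) = 0.7·0.4000 / (0.7·0.4000 + 0.15·0.6000) ≈ 0.7568
After 'pass': P(line X) = 0.3·0.7568 / (0.3·0.7568 + 0.85·0.2432) ≈ 0.5234
After 'flag': P(line X) = 0.7·0.5234 / (0.7·0.5234 + 0.15·0.4766) ≈ 0.8367
After 'flag': P(line X) = 0.7·0.8367 / (0.7·0.8367 + 0.15·0.1633) ≈ 0.9599
After 'flag': P(line X) = 0.7·0.9599 / (0.7·0.9599 + 0.15·0.0401) ≈ 0.9911

0.991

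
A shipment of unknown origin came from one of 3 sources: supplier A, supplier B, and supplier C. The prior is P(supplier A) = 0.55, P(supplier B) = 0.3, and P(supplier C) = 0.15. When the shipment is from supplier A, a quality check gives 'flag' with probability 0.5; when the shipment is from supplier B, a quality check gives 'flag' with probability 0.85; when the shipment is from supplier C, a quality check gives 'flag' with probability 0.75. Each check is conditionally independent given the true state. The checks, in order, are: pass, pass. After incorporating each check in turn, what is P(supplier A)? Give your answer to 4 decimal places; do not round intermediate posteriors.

Apply Bayes' rule sequentially, carrying P(supplier A) forward.
After 'pass': normaliser = 0.5·0.5500 + 0.15·0.3000 + 0.25·0.1500; P(supplier A) ≈ 0.7692, P(supplier B) ≈ 0.1259, P(supplier C) ≈ 0.1049
After 'pass': normaliser = 0.5·0.7692 + 0.15·0.1259 + 0.25·0.1049; P(supplier A) ≈ 0.8950, P(supplier B) ≈ 0.0439, P(supplier C) ≈ 0.0610

0.8950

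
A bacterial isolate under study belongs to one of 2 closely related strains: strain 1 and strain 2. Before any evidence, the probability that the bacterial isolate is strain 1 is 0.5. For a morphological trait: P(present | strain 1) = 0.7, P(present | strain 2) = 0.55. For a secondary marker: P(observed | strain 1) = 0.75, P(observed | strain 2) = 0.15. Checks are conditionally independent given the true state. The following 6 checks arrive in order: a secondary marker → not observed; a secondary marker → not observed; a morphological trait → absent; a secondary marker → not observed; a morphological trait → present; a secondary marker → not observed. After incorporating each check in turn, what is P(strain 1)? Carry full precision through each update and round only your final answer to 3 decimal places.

0.006

After a secondary marker='not observed': P(strain 1) = 0.25·0.5000 / (0.25·0.5000 + 0.85·0.5000) ≈ 0.2273
After a secondary marker='not observed': P(strain 1) = 0.25·0.2273 / (0.25·0.2273 + 0.85·0.7727) ≈ 0.0796
After a morphological trait='absent': P(strain 1) = 0.3·0.0796 / (0.3·0.0796 + 0.45·0.9204) ≈ 0.0545
After a secondary marker='not observed': P(strain 1) = 0.25·0.0545 / (0.25·0.0545 + 0.85·0.9455) ≈ 0.0167
After a morphological trait='present': P(strain 1) = 0.7·0.0167 / (0.7·0.0167 + 0.55·0.9833) ≈ 0.0211
After a secondary marker='not observed': P(strain 1) = 0.25·0.0211 / (0.25·0.0211 + 0.85·0.9789) ≈ 0.0063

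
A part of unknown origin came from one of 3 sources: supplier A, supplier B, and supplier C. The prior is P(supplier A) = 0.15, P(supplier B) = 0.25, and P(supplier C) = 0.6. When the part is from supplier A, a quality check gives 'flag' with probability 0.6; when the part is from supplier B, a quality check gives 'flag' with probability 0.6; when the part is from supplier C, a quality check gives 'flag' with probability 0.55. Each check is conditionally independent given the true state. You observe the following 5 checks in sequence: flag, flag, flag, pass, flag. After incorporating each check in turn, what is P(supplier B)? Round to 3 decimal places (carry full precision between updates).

0.285

Apply Bayes' rule sequentially, carrying P(supplier B) forward.
After 'flag': normaliser = 0.6·0.1500 + 0.6·0.2500 + 0.55·0.6000; P(supplier A) ≈ 0.1579, P(supplier B) ≈ 0.2632, P(supplier C) ≈ 0.5789
After 'flag': normaliser = 0.6·0.1579 + 0.6·0.2632 + 0.55·0.5789; P(supplier A) ≈ 0.1659, P(supplier B) ≈ 0.2765, P(supplier C) ≈ 0.5576
After 'flag': normaliser = 0.6·0.1659 + 0.6·0.2765 + 0.55·0.5576; P(supplier A) ≈ 0.1740, P(supplier B) ≈ 0.2900, P(supplier C) ≈ 0.5360
After 'pass': normaliser = 0.4·0.1740 + 0.4·0.2900 + 0.45·0.5360; P(supplier A) ≈ 0.1631, P(supplier B) ≈ 0.2718, P(supplier C) ≈ 0.5652
After 'flag': normaliser = 0.6·0.1631 + 0.6·0.2718 + 0.55·0.5652; P(supplier A) ≈ 0.1711, P(supplier B) ≈ 0.2852, P(supplier C) ≈ 0.5437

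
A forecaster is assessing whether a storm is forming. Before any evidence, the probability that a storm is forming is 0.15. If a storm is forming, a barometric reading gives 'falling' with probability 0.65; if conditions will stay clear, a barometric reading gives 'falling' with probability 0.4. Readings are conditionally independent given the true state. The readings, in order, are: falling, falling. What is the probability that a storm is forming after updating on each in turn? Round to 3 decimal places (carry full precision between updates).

0.318

Each posterior becomes the prior for the next update.
After 'falling': P(storm) = 0.65·0.1500 / (0.65·0.1500 + 0.4·0.8500) ≈ 0.2229
After 'falling': P(storm) = 0.65·0.2229 / (0.65·0.2229 + 0.4·0.7771) ≈ 0.3179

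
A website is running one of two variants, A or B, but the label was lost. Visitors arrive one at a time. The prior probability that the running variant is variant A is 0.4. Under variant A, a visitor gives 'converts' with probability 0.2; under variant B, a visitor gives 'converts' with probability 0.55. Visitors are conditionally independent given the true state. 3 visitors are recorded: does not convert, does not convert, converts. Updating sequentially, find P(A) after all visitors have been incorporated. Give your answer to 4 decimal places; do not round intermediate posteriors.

0.4338

After 'does not convert': P(A) = 0.8·0.4000 / (0.8·0.4000 + 0.45·0.6000) ≈ 0.5424
After 'does not convert': P(A) = 0.8·0.5424 / (0.8·0.5424 + 0.45·0.4576) ≈ 0.6781
After 'converts': P(A) = 0.2·0.6781 / (0.2·0.6781 + 0.55·0.3219) ≈ 0.4338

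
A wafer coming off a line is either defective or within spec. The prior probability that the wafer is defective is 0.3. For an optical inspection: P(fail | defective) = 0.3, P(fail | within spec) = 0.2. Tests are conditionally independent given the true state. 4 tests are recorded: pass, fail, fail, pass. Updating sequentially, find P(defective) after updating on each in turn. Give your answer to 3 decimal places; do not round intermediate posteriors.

0.425

Each posterior becomes the prior for the next update.
After 'pass': P(defective) = 0.7·0.3000 / (0.7·0.3000 + 0.8·0.7000) ≈ 0.2727
After 'fail': P(defective) = 0.3·0.2727 / (0.3·0.2727 + 0.2·0.7273) ≈ 0.3600
After 'fail': P(defective) = 0.3·0.3600 / (0.3·0.3600 + 0.2·0.6400) ≈ 0.4576
After 'pass': P(defective) = 0.7·0.4576 / (0.7·0.4576 + 0.8·0.5424) ≈ 0.4247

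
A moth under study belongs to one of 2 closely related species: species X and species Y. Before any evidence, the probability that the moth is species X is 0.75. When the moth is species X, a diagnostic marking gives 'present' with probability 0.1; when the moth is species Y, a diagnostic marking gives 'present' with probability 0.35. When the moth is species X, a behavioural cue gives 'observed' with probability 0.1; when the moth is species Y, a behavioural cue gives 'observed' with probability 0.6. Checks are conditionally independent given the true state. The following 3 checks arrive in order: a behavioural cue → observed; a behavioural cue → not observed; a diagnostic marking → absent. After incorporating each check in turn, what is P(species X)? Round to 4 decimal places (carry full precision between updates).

0.6090

Apply Bayes' rule sequentially, carrying P(species X) forward.
After a behavioural cue='observed': P(species X) = 0.1·0.7500 / (0.1·0.7500 + 0.6·0.2500) ≈ 0.3333
After a behavioural cue='not observed': P(species X) = 0.9·0.3333 / (0.9·0.3333 + 0.4·0.6667) ≈ 0.5294
After a diagnostic marking='absent': P(species X) = 0.9·0.5294 / (0.9·0.5294 + 0.65·0.4706) ≈ 0.6090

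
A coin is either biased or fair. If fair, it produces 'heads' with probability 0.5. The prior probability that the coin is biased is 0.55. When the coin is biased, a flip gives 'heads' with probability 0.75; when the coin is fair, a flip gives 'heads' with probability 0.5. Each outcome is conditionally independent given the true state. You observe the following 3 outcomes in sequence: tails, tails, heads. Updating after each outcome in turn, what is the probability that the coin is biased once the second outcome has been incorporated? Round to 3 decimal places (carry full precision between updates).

0.234

After 'tails': P(biased) = 0.25·0.5500 / (0.25·0.5500 + 0.5·0.4500) ≈ 0.3793
After 'tails': P(biased) = 0.25·0.3793 / (0.25·0.3793 + 0.5·0.6207) ≈ 0.2340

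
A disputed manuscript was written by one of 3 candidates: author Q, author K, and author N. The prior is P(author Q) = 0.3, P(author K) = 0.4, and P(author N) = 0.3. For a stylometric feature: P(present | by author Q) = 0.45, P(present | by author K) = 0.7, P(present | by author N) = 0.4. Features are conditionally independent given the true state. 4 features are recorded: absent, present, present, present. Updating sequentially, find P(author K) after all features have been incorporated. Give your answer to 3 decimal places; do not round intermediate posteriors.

0.608

Apply Bayes' rule sequentially, carrying P(author K) forward.
After 'absent': normaliser = 0.55·0.3000 + 0.3·0.4000 + 0.6·0.3000; P(author Q) ≈ 0.3548, P(author K) ≈ 0.2581, P(author N) ≈ 0.3871
After 'present': normaliser = 0.45·0.3548 + 0.7·0.2581 + 0.4·0.3871; P(author Q) ≈ 0.3225, P(author K) ≈ 0.3648, P(author N) ≈ 0.3127
After 'present': normaliser = 0.45·0.3225 + 0.7·0.3648 + 0.4·0.3127; P(author Q) ≈ 0.2761, P(author K) ≈ 0.4859, P(author N) ≈ 0.2380
After 'present': normaliser = 0.45·0.2761 + 0.7·0.4859 + 0.4·0.2380; P(author Q) ≈ 0.2220, P(author K) ≈ 0.6078, P(author N) ≈ 0.1701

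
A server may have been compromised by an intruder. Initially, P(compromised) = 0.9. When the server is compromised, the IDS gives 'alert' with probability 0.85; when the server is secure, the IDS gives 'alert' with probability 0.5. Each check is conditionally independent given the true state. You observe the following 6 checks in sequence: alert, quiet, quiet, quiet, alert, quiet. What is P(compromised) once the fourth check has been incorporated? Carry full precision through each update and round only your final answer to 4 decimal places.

After 'alert': P(compromised) = 0.85·0.9000 / (0.85·0.9000 + 0.5·0.1000) ≈ 0.9387
After 'quiet': P(compromised) = 0.15·0.9387 / (0.15·0.9387 + 0.5·0.0613) ≈ 0.8211
After 'quiet': P(compromised) = 0.15·0.8211 / (0.15·0.8211 + 0.5·0.1789) ≈ 0.5793
After 'quiet': P(compromised) = 0.15·0.5793 / (0.15·0.5793 + 0.5·0.4207) ≈ 0.2923

0.2923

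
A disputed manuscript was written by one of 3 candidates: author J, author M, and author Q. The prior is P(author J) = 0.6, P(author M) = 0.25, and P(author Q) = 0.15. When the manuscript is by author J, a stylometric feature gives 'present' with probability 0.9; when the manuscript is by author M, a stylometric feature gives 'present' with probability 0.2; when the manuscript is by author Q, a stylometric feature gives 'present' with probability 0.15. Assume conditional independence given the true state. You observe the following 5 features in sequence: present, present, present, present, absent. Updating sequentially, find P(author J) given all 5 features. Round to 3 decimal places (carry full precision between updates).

0.990

After 'present': normaliser = 0.9·0.6000 + 0.2·0.2500 + 0.15·0.1500; P(author J) ≈ 0.8816, P(author M) ≈ 0.0816, P(author Q) ≈ 0.0367
After 'present': normaliser = 0.9·0.8816 + 0.2·0.0816 + 0.15·0.0367; P(author J) ≈ 0.9732, P(author M) ≈ 0.0200, P(author Q) ≈ 0.0068
After 'present': normaliser = 0.9·0.9732 + 0.2·0.0200 + 0.15·0.0068; P(author J) ≈ 0.9943, P(author M) ≈ 0.0045, P(author Q) ≈ 0.0012
After 'present': normaliser = 0.9·0.9943 + 0.2·0.0045 + 0.15·0.0012; P(author J) ≈ 0.9988, P(author M) ≈ 0.0010, P(author Q) ≈ 0.0002
After 'absent': normaliser = 0.1·0.9988 + 0.8·0.0010 + 0.85·0.0002; P(author J) ≈ 0.9903, P(author M) ≈ 0.0081, P(author Q) ≈ 0.0016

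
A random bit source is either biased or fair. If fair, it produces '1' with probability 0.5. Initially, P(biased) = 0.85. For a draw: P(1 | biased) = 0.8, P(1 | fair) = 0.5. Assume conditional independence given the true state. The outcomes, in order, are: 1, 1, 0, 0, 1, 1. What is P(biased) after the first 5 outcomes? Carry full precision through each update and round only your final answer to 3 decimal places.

0.788

After '1': P(biased) = 0.8·0.8500 / (0.8·0.8500 + 0.5·0.1500) ≈ 0.9007
After '1': P(biased) = 0.8·0.9007 / (0.8·0.9007 + 0.5·0.0993) ≈ 0.9355
After '0': P(biased) = 0.2·0.9355 / (0.2·0.9355 + 0.5·0.0645) ≈ 0.8530
After '0': P(biased) = 0.2·0.8530 / (0.2·0.8530 + 0.5·0.1470) ≈ 0.6989
After '1': P(biased) = 0.8·0.6989 / (0.8·0.6989 + 0.5·0.3011) ≈ 0.7879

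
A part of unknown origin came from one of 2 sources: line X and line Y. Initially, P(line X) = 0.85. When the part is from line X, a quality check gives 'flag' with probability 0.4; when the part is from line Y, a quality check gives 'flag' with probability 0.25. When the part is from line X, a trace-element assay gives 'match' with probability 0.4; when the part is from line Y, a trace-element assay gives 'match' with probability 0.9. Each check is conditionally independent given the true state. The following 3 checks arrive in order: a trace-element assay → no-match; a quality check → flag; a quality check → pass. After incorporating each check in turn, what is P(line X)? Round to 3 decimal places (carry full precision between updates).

After a trace-element assay='no-match': P(line X) = 0.6·0.8500 / (0.6·0.8500 + 0.1·0.1500) ≈ 0.9714
After a quality check='flag': P(line X) = 0.4·0.9714 / (0.4·0.9714 + 0.25·0.0286) ≈ 0.9819
After a quality check='pass': P(line X) = 0.6·0.9819 / (0.6·0.9819 + 0.75·0.0181) ≈ 0.9775

0.978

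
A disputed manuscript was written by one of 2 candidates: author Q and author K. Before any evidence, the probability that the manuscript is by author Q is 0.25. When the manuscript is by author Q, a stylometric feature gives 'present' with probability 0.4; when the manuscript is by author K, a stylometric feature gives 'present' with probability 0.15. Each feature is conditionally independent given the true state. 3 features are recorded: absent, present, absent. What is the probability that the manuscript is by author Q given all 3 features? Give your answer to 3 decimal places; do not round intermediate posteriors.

0.307

After 'absent': P(author Q) = 0.6·0.2500 / (0.6·0.2500 + 0.85·0.7500) ≈ 0.1905
After 'present': P(author Q) = 0.4·0.1905 / (0.4·0.1905 + 0.15·0.8095) ≈ 0.3855
After 'absent': P(author Q) = 0.6·0.3855 / (0.6·0.3855 + 0.85·0.6145) ≈ 0.3070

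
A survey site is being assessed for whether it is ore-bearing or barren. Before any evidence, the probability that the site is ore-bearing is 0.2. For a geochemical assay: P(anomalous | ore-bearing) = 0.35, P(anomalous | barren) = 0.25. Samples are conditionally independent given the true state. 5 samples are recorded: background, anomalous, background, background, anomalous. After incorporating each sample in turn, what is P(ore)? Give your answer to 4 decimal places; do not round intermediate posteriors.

0.2418

After 'background': P(ore) = 0.65·0.2000 / (0.65·0.2000 + 0.75·0.8000) ≈ 0.1781
After 'anomalous': P(ore) = 0.35·0.1781 / (0.35·0.1781 + 0.25·0.8219) ≈ 0.2327
After 'background': P(ore) = 0.65·0.2327 / (0.65·0.2327 + 0.75·0.7673) ≈ 0.2082
After 'background': P(ore) = 0.65·0.2082 / (0.65·0.2082 + 0.75·0.7918) ≈ 0.1856
After 'anomalous': P(ore) = 0.35·0.1856 / (0.35·0.1856 + 0.25·0.8144) ≈ 0.2418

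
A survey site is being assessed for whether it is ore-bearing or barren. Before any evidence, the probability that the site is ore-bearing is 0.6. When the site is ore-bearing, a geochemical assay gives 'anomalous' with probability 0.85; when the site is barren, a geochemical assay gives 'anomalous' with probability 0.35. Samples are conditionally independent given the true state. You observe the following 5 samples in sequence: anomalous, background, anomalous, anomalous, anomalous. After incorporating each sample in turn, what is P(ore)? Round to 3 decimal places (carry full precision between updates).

Apply Bayes' rule sequentially, carrying P(ore) forward.
After 'anomalous': P(ore) = 0.85·0.6000 / (0.85·0.6000 + 0.35·0.4000) ≈ 0.7846
After 'background': P(ore) = 0.15·0.7846 / (0.15·0.7846 + 0.65·0.2154) ≈ 0.4567
After 'anomalous': P(ore) = 0.85·0.4567 / (0.85·0.4567 + 0.35·0.5433) ≈ 0.6712
After 'anomalous': P(ore) = 0.85·0.6712 / (0.85·0.6712 + 0.35·0.3288) ≈ 0.8322
After 'anomalous': P(ore) = 0.85·0.8322 / (0.85·0.8322 + 0.35·0.1678) ≈ 0.9233

0.923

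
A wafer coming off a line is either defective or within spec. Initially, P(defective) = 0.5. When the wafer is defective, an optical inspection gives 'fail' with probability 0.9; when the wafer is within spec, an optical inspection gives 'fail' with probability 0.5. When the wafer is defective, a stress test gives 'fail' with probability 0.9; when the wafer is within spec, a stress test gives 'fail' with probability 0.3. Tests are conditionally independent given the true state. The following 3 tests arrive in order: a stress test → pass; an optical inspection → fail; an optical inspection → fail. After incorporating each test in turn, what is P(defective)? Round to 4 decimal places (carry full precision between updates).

0.3164

After a stress test='pass': P(defective) = 0.1·0.5000 / (0.1·0.5000 + 0.7·0.5000) ≈ 0.1250
After an optical inspection='fail': P(defective) = 0.9·0.1250 / (0.9·0.1250 + 0.5·0.8750) ≈ 0.2045
After an optical inspection='fail': P(defective) = 0.9·0.2045 / (0.9·0.2045 + 0.5·0.7955) ≈ 0.3164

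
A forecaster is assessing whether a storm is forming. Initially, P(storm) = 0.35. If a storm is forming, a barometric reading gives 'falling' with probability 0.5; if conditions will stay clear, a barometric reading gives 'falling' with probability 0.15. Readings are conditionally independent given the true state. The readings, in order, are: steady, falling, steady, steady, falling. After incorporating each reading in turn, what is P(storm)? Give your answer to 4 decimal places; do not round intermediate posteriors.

0.5491

After 'steady': P(storm) = 0.5·0.3500 / (0.5·0.3500 + 0.85·0.6500) ≈ 0.2405
After 'falling': P(storm) = 0.5·0.2405 / (0.5·0.2405 + 0.15·0.7595) ≈ 0.5136
After 'steady': P(storm) = 0.5·0.5136 / (0.5·0.5136 + 0.85·0.4864) ≈ 0.3831
After 'steady': P(storm) = 0.5·0.3831 / (0.5·0.3831 + 0.85·0.6169) ≈ 0.2676
After 'falling': P(storm) = 0.5·0.2676 / (0.5·0.2676 + 0.15·0.7324) ≈ 0.5491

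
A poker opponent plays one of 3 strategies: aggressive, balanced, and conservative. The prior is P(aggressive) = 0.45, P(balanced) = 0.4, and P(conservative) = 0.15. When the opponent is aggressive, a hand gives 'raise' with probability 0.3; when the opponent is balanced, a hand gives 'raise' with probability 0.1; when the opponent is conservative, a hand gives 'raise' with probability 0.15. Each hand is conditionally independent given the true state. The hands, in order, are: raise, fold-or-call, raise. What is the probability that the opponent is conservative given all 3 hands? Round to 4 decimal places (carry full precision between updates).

0.0824

After 'raise': normaliser = 0.3·0.4500 + 0.1·0.4000 + 0.15·0.1500; P(aggressive) ≈ 0.6835, P(balanced) ≈ 0.2025, P(conservative) ≈ 0.1139
After 'fold-or-call': normaliser = 0.7·0.6835 + 0.9·0.2025 + 0.85·0.1139; P(aggressive) ≈ 0.6316, P(balanced) ≈ 0.2406, P(conservative) ≈ 0.1278
After 'raise': normaliser = 0.3·0.6316 + 0.1·0.2406 + 0.15·0.1278; P(aggressive) ≈ 0.8142, P(balanced) ≈ 0.1034, P(conservative) ≈ 0.0824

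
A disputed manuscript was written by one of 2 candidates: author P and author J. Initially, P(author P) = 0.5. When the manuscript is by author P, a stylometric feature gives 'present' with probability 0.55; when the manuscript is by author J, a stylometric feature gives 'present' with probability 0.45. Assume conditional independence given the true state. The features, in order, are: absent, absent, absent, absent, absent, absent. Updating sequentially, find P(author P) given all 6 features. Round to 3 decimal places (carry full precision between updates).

0.231

After 'absent': P(author P) = 0.45·0.5000 / (0.45·0.5000 + 0.55·0.5000) ≈ 0.4500
After 'absent': P(author P) = 0.45·0.4500 / (0.45·0.4500 + 0.55·0.5500) ≈ 0.4010
After 'absent': P(author P) = 0.45·0.4010 / (0.45·0.4010 + 0.55·0.5990) ≈ 0.3539
After 'absent': P(author P) = 0.45·0.3539 / (0.45·0.3539 + 0.55·0.6461) ≈ 0.3095
After 'absent': P(author P) = 0.45·0.3095 / (0.45·0.3095 + 0.55·0.6905) ≈ 0.2683
After 'absent': P(author P) = 0.45·0.2683 / (0.45·0.2683 + 0.55·0.7317) ≈ 0.2308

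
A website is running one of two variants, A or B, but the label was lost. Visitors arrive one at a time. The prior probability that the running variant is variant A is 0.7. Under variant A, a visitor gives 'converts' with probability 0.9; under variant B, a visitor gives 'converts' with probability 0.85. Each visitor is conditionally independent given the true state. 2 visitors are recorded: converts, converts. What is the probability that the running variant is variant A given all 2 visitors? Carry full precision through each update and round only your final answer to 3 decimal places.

0.723

After 'converts': P(A) = 0.9·0.7000 / (0.9·0.7000 + 0.85·0.3000) ≈ 0.7119
After 'converts': P(A) = 0.9·0.7119 / (0.9·0.7119 + 0.85·0.2881) ≈ 0.7234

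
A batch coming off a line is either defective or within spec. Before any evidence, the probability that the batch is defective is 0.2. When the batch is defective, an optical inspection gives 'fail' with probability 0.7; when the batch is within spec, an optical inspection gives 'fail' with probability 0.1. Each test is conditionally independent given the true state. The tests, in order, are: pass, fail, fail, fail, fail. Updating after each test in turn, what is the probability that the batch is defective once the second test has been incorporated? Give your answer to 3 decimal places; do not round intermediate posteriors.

0.368

After 'pass': P(defective) = 0.3·0.2000 / (0.3·0.2000 + 0.9·0.8000) ≈ 0.0769
After 'fail': P(defective) = 0.7·0.0769 / (0.7·0.0769 + 0.1·0.9231) ≈ 0.3684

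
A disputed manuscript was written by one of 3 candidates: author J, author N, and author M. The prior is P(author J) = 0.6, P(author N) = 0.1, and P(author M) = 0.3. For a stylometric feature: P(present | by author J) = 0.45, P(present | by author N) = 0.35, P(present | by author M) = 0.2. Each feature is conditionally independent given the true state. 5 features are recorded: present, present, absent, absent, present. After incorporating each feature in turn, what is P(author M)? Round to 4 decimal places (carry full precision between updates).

0.0772

After 'present': normaliser = 0.45·0.6000 + 0.35·0.1000 + 0.2·0.3000; P(author J) ≈ 0.7397, P(author N) ≈ 0.0959, P(author M) ≈ 0.1644
After 'present': normaliser = 0.45·0.7397 + 0.35·0.0959 + 0.2·0.1644; P(author J) ≈ 0.8336, P(author N) ≈ 0.0840, P(author M) ≈ 0.0823
After 'absent': normaliser = 0.55·0.8336 + 0.65·0.0840 + 0.8·0.0823; P(author J) ≈ 0.7919, P(author N) ≈ 0.0944, P(author M) ≈ 0.1138
After 'absent': normaliser = 0.55·0.7919 + 0.65·0.0944 + 0.8·0.1138; P(author J) ≈ 0.7409, P(author N) ≈ 0.1043, P(author M) ≈ 0.1548
After 'present': normaliser = 0.45·0.7409 + 0.35·0.1043 + 0.2·0.1548; P(author J) ≈ 0.8317, P(author N) ≈ 0.0911, P(author M) ≈ 0.0772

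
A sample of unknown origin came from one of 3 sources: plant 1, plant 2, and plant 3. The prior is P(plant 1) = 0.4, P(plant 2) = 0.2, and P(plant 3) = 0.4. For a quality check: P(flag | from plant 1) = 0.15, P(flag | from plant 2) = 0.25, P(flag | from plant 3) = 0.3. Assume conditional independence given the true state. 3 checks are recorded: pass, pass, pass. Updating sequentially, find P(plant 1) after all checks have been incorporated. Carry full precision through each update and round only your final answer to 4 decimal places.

0.5258

Apply Bayes' rule sequentially, carrying P(plant 1) forward.
After 'pass': normaliser = 0.85·0.4000 + 0.75·0.2000 + 0.7·0.4000; P(plant 1) ≈ 0.4416, P(plant 2) ≈ 0.1948, P(plant 3) ≈ 0.3636
After 'pass': normaliser = 0.85·0.4416 + 0.75·0.1948 + 0.7·0.3636; P(plant 1) ≈ 0.4837, P(plant 2) ≈ 0.1883, P(plant 3) ≈ 0.3280
After 'pass': normaliser = 0.85·0.4837 + 0.75·0.1883 + 0.7·0.3280; P(plant 1) ≈ 0.5258, P(plant 2) ≈ 0.1806, P(plant 3) ≈ 0.2936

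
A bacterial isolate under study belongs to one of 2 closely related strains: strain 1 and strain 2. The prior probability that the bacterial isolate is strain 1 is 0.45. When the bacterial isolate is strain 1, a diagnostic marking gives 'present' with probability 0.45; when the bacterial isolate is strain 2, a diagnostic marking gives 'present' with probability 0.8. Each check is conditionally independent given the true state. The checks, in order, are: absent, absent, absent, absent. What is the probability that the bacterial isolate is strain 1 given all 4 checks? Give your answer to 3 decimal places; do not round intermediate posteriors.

0.979

After 'absent': P(strain 1) = 0.55·0.4500 / (0.55·0.4500 + 0.2·0.5500) ≈ 0.6923
After 'absent': P(strain 1) = 0.55·0.6923 / (0.55·0.6923 + 0.2·0.3077) ≈ 0.8609
After 'absent': P(strain 1) = 0.55·0.8609 / (0.55·0.8609 + 0.2·0.1391) ≈ 0.9445
After 'absent': P(strain 1) = 0.55·0.9445 / (0.55·0.9445 + 0.2·0.0555) ≈ 0.9791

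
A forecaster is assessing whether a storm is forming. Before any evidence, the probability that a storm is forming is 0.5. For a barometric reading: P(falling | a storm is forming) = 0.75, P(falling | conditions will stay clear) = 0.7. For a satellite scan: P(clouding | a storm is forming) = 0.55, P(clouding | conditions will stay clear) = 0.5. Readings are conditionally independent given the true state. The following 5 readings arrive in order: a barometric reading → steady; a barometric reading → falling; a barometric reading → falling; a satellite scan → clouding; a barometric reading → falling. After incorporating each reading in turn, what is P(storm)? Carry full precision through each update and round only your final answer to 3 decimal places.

After a barometric reading='steady': P(storm) = 0.25·0.5000 / (0.25·0.5000 + 0.3·0.5000) ≈ 0.4545
After a barometric reading='falling': P(storm) = 0.75·0.4545 / (0.75·0.4545 + 0.7·0.5455) ≈ 0.4717
After a barometric reading='falling': P(storm) = 0.75·0.4717 / (0.75·0.4717 + 0.7·0.5283) ≈ 0.4889
After a satellite scan='clouding': P(storm) = 0.55·0.4889 / (0.55·0.4889 + 0.5·0.5111) ≈ 0.5127
After a barometric reading='falling': P(storm) = 0.75·0.5127 / (0.75·0.5127 + 0.7·0.4873) ≈ 0.5300

0.530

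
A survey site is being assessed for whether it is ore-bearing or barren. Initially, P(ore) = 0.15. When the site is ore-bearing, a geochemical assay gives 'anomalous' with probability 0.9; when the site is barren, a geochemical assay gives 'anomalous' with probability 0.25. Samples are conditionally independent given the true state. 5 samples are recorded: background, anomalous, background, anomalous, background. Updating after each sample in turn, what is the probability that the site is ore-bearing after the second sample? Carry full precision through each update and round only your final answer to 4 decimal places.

After 'background': P(ore) = 0.1·0.1500 / (0.1·0.1500 + 0.75·0.8500) ≈ 0.0230
After 'anomalous': P(ore) = 0.9·0.0230 / (0.9·0.0230 + 0.25·0.9770) ≈ 0.0781

0.0781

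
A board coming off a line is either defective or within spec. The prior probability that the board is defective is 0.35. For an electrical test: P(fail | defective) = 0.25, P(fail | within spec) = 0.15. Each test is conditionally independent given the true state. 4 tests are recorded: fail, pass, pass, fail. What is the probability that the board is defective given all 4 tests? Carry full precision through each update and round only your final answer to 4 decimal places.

After 'fail': P(defective) = 0.25·0.3500 / (0.25·0.3500 + 0.15·0.6500) ≈ 0.4730
After 'pass': P(defective) = 0.75·0.4730 / (0.75·0.4730 + 0.85·0.5270) ≈ 0.4419
After 'pass': P(defective) = 0.75·0.4419 / (0.75·0.4419 + 0.85·0.5581) ≈ 0.4113
After 'fail': P(defective) = 0.25·0.4113 / (0.25·0.4113 + 0.15·0.5887) ≈ 0.5380

0.5380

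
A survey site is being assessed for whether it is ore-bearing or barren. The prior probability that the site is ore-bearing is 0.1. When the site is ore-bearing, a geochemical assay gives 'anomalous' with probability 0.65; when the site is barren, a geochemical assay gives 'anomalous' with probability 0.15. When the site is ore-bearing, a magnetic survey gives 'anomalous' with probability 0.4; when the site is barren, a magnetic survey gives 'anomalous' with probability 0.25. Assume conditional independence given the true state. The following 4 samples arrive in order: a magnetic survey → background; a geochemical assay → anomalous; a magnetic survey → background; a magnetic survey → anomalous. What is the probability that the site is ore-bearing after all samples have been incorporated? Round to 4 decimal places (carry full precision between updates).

0.3302

After a magnetic survey='background': P(ore) = 0.6·0.1000 / (0.6·0.1000 + 0.75·0.9000) ≈ 0.0816
After a geochemical assay='anomalous': P(ore) = 0.65·0.0816 / (0.65·0.0816 + 0.15·0.9184) ≈ 0.2781
After a magnetic survey='background': P(ore) = 0.6·0.2781 / (0.6·0.2781 + 0.75·0.7219) ≈ 0.2356
After a magnetic survey='anomalous': P(ore) = 0.4·0.2356 / (0.4·0.2356 + 0.25·0.7644) ≈ 0.3302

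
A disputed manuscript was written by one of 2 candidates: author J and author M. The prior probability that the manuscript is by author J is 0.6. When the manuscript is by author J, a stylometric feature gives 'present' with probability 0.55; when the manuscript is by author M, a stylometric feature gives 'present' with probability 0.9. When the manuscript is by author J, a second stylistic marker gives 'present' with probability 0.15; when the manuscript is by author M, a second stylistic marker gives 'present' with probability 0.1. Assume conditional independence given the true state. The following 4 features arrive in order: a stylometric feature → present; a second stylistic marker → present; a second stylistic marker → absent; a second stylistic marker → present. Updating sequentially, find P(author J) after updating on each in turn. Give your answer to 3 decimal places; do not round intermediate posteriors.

0.661

After a stylometric feature='present': P(author J) = 0.55·0.6000 / (0.55·0.6000 + 0.9·0.4000) ≈ 0.4783
After a second stylistic marker='present': P(author J) = 0.15·0.4783 / (0.15·0.4783 + 0.1·0.5217) ≈ 0.5789
After a second stylistic marker='absent': P(author J) = 0.85·0.5789 / (0.85·0.5789 + 0.9·0.4211) ≈ 0.5650
After a second stylistic marker='present': P(author J) = 0.15·0.5650 / (0.15·0.5650 + 0.1·0.4350) ≈ 0.6608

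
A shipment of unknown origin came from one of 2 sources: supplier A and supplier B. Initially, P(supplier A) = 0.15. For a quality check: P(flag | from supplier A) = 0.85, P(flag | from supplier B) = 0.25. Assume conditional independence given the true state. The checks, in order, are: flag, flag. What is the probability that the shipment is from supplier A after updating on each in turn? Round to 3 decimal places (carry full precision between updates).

After 'flag': P(supplier A) = 0.85·0.1500 / (0.85·0.1500 + 0.25·0.8500) ≈ 0.3750
After 'flag': P(supplier A) = 0.85·0.3750 / (0.85·0.3750 + 0.25·0.6250) ≈ 0.6711

0.671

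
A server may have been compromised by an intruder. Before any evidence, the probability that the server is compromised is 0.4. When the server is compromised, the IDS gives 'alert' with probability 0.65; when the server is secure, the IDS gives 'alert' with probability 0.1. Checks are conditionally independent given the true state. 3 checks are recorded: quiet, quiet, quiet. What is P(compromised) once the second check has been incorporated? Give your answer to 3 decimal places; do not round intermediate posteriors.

0.092

Each posterior becomes the prior for the next update.
After 'quiet': P(compromised) = 0.35·0.4000 / (0.35·0.4000 + 0.9·0.6000) ≈ 0.2059
After 'quiet': P(compromised) = 0.35·0.2059 / (0.35·0.2059 + 0.9·0.7941) ≈ 0.0916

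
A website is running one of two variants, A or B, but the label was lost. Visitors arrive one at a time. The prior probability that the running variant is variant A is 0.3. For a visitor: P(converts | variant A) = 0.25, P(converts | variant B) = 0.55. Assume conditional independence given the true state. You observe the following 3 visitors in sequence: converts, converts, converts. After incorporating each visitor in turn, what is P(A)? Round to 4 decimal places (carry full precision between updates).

0.0387

After 'converts': P(A) = 0.25·0.3000 / (0.25·0.3000 + 0.55·0.7000) ≈ 0.1630
After 'converts': P(A) = 0.25·0.1630 / (0.25·0.1630 + 0.55·0.8370) ≈ 0.0813
After 'converts': P(A) = 0.25·0.0813 / (0.25·0.0813 + 0.55·0.9187) ≈ 0.0387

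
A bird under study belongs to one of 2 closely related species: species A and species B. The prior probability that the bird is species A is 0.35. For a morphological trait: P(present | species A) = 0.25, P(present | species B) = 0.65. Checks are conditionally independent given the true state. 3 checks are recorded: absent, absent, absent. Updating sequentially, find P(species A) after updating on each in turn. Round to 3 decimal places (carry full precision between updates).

After 'absent': P(species A) = 0.75·0.3500 / (0.75·0.3500 + 0.35·0.6500) ≈ 0.5357
After 'absent': P(species A) = 0.75·0.5357 / (0.75·0.5357 + 0.35·0.4643) ≈ 0.7120
After 'absent': P(species A) = 0.75·0.7120 / (0.75·0.7120 + 0.35·0.2880) ≈ 0.8412

0.841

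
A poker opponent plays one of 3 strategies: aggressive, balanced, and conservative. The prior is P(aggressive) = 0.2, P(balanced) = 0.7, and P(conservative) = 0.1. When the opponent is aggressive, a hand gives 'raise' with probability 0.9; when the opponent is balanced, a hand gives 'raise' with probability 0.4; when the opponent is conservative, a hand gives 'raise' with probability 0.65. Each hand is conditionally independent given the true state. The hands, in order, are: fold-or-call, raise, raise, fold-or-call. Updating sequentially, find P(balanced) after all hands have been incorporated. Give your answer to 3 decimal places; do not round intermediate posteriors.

After 'fold-or-call': normaliser = 0.1·0.2000 + 0.6·0.7000 + 0.35·0.1000; P(aggressive) ≈ 0.0421, P(balanced) ≈ 0.8842, P(conservative) ≈ 0.0737
After 'raise': normaliser = 0.9·0.0421 + 0.4·0.8842 + 0.65·0.0737; P(aggressive) ≈ 0.0862, P(balanced) ≈ 0.8048, P(conservative) ≈ 0.1090
After 'raise': normaliser = 0.9·0.0862 + 0.4·0.8048 + 0.65·0.1090; P(aggressive) ≈ 0.1650, P(balanced) ≈ 0.6844, P(conservative) ≈ 0.1506
After 'fold-or-call': normaliser = 0.1·0.1650 + 0.6·0.6844 + 0.35·0.1506; P(aggressive) ≈ 0.0344, P(balanced) ≈ 0.8558, P(conservative) ≈ 0.1098

0.856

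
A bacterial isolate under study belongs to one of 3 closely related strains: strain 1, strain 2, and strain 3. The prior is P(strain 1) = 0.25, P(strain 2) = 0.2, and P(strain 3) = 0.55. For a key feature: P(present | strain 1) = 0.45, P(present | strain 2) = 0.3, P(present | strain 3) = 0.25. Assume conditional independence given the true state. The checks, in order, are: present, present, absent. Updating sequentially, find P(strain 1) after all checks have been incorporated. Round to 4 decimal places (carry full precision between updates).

0.4204

Apply Bayes' rule sequentially, carrying P(strain 1) forward.
After 'present': normaliser = 0.45·0.2500 + 0.3·0.2000 + 0.25·0.5500; P(strain 1) ≈ 0.3629, P(strain 2) ≈ 0.1935, P(strain 3) ≈ 0.4435
After 'present': normaliser = 0.45·0.3629 + 0.3·0.1935 + 0.25·0.4435; P(strain 1) ≈ 0.4915, P(strain 2) ≈ 0.1748, P(strain 3) ≈ 0.3337
After 'absent': normaliser = 0.55·0.4915 + 0.7·0.1748 + 0.75·0.3337; P(strain 1) ≈ 0.4204, P(strain 2) ≈ 0.1903, P(strain 3) ≈ 0.3893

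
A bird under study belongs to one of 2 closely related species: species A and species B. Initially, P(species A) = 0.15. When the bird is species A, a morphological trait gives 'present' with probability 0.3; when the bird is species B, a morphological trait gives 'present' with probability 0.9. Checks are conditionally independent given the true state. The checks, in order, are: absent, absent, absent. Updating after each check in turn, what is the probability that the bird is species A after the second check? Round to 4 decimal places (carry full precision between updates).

After 'absent': P(species A) = 0.7·0.1500 / (0.7·0.1500 + 0.1·0.8500) ≈ 0.5526
After 'absent': P(species A) = 0.7·0.5526 / (0.7·0.5526 + 0.1·0.4474) ≈ 0.8963

0.8963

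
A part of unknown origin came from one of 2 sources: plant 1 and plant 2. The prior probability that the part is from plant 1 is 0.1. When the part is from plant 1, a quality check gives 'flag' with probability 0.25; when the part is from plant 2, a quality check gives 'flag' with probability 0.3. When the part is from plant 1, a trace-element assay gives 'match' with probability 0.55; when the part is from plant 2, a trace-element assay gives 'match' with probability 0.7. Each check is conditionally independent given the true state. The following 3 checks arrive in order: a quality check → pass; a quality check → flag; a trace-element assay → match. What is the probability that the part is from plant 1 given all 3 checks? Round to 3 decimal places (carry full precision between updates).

Apply Bayes' rule sequentially, carrying P(plant 1) forward.
After a quality check='pass': P(plant 1) = 0.75·0.1000 / (0.75·0.1000 + 0.7·0.9000) ≈ 0.1064
After a quality check='flag': P(plant 1) = 0.25·0.1064 / (0.25·0.1064 + 0.3·0.8936) ≈ 0.0903
After a trace-element assay='match': P(plant 1) = 0.55·0.0903 / (0.55·0.0903 + 0.7·0.9097) ≈ 0.0723

0.072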